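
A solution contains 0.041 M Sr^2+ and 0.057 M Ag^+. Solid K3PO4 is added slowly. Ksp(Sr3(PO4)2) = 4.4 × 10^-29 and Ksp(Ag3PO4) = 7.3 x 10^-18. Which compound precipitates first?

Ag3PO4

Each salt begins to precipitate when Q = Ksp, i.e. when [PO4^3-] reaches its threshold.
For Sr3(PO4)2: 4.4 × 10^-29 = (0.041)^3 × [PO4^3-]^2  ⇒  [PO4^3-] = 8.0 × 10^-13 M.
For Ag3PO4: 7.3 x 10^-18 = (0.057)^3 × [PO4^3-]  ⇒  [PO4^3-] = 3.9 × 10^-14 M.
The salt with the lower threshold [PO4^3-] precipitates first: Ag3PO4.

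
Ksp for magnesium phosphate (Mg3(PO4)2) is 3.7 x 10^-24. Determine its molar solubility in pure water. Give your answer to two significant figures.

Mg3(PO4)2(s) <=> 3 Mg^2+(aq) + 2 PO4^3-(aq)
Ksp = [Mg^2+]^3[PO4^3-]^2
Let s = molar solubility. Then [Mg^2+] = 3s and [PO4^3-] = 2s.
Ksp = (3s)^3(2s)^2 = 108s^5
Solving, s = (3.7 x 10^-24/108)^(1/5) = 8.1 x 10^-6 M

s ≈ 8.1 x 10^-6 M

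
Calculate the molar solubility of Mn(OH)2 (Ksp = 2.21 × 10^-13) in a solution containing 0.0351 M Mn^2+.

Mn(OH)2(s) ⇌ Mn^2+ + 2 OH^-
Ksp = [Mn^2+][OH^-]^2
Let s = moles of Mn(OH)2 that dissolve per litre. [Mn^2+] = 0.0351 + s ≈ 0.0351, [OH^-] = 2s (common-ion effect: Mn^2+ is already 0.0351 M).
Ksp ≈ 0.0351 × (2s)^2
s = 1.25 x 10^-6 M
Check: s = 1.3 x 10^-6 ≪ 0.0351, so the approximation is valid.

s ≈ 1.25e-6 M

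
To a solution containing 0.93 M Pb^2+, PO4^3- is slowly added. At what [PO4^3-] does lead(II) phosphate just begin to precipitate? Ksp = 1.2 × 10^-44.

1.2 × 10^-22 M

Pb3(PO4)2(s) <=> 3 Pb^2+(aq) + 2 PO4^3-(aq)
Ksp = [Pb^2+]^3[PO4^3-]^2
Precipitation begins when Q = Ksp. With [Pb^2+] = 0.93 M:
1.2 × 10^-44 = (0.93)^3 × [PO4^3-]^2
[PO4^3-] = (1.2 × 10^-44 / 8.04 × 10^-1)^(1/2) = 1.2 x 10^-22 M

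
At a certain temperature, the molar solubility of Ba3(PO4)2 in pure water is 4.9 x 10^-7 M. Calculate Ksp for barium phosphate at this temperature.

Ksp = 3.1 x 10^-30

Ba3(PO4)2(s) ⇌ 3 Ba^2+ + 2 PO4^3-
With molar solubility s: [Ba^2+] = 3s, [PO4^3-] = 2s.
Ksp = [Ba^2+]^3[PO4^3-]^2
Substituting: Ksp = (3s)^3(2s)^2 = 108s^5
Ksp = 108 × (4.9 × 10^-7)^5 = 3.1 × 10^-30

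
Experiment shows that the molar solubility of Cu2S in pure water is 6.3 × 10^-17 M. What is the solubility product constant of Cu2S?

Ksp = 1.0 × 10^-48

Cu2S(s) <=> 2 Cu^+(aq) + S^2-(aq)
With molar solubility s: [Cu^+] = 2s, [S^2-] = s.
Ksp = [Cu^+]^2[S^2-]
Ksp = (2s)^2s = 4s^3
With s = 6.3 × 10^-17: Ksp = 1.0 x 10^-48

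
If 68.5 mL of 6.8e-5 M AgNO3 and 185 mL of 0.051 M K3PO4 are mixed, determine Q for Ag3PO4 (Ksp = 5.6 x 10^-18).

Q = 2.3 × 10^-16

Total volume = 68.5 + 185 = 253.5 mL.
[Ag^+] = 6.8 × 10^-5 × (68.5/253.5) = 1.84 x 10^-5 M
[PO4^3-] = 5.1 × 10^-2 × (185/253.5) = 3.72 x 10^-2 M
Ag3PO4(s) <=> 3 Ag^+(aq) + PO4^3-(aq), so Q = [Ag^+]^3[PO4^3-]
Q = (1.84 × 10^-5)^3(3.72 × 10^-2) = 2.3 × 10^-16
Q > Ksp, so Ag3PO4 will precipitate.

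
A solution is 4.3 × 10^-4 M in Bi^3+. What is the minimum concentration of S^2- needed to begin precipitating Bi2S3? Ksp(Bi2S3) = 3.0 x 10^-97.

[S^2-] = 1.2 x 10^-30 M

Bi2S3(s) ⇌ 2 Bi^3+ + 3 S^2-
Ksp = [Bi^3+]^2[S^2-]^3
Precipitation begins when Q = Ksp. With [Bi^3+] = 4.3 × 10^-4 M:
3.0 x 10^-97 = (4.3 × 10^-4)^2 × [S^2-]^3
[S^2-] = (3.0 x 10^-97 / 1.85 × 10^-7)^(1/3) = 1.2 × 10^-30 M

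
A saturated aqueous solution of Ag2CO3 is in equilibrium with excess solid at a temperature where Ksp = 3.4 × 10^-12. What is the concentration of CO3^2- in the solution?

Ag2CO3(s) ⇌ 2 Ag^+(aq) + CO3^2-(aq)
Ksp = [Ag^+]^2[CO3^2-]
If s mol/L of Ag2CO3 dissolves, [Ag^+] = 2s and [CO3^2-] = s.
So Ksp = (2s)^2 × s = 4s^3
Solving, s = (3.4 × 10^-12/4)^(1/3) = 9.47 × 10^-5 M
[CO3^2-] = s = 9.5 × 10^-5 M

[CO3^2-] ≈ 9.5e-5 M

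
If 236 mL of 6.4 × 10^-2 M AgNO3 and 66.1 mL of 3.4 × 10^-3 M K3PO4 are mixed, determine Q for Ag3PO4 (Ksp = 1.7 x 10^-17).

Total volume = 236 + 66.1 = 302.1 mL.
[Ag^+] = 6.4 x 10^-2 × (236/302.1) = 5.00 × 10^-2 M
[PO4^3-] = 3.4 × 10^-3 × (66.1/302.1) = 7.44 × 10^-4 M
Ag3PO4(s) ⇌ 3 Ag^+ + PO4^3-, so Q = [Ag^+]^3[PO4^3-]
Q = (5.00 x 10^-2)^3(7.44 x 10^-4) = 9.3 × 10^-8
Q > Ksp, so Ag3PO4 will precipitate.

Q ≈ 9.3e-8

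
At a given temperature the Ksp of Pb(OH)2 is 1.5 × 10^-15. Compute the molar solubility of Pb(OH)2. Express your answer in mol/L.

7.2 x 10^-6 M

Pb(OH)2(s) ⇌ Pb^2+(aq) + 2 OH^-(aq)
Ksp = [Pb^2+][OH^-]^2
With molar solubility s: [Pb^2+] = s, [OH^-] = 2s.
So Ksp = s × (2s)^2 = 4s^3
s = (1.5 × 10^-15 / 4)^(1/3) = 7.2 × 10^-6 M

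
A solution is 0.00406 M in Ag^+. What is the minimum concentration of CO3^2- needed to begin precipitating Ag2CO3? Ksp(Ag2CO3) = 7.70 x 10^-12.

Ag2CO3(s) <=> 2 Ag^+(aq) + CO3^2-(aq)
Ksp = [Ag^+]^2[CO3^2-]
Precipitation begins when Q = Ksp. With [Ag^+] = 0.00406 M:
7.70 x 10^-12 = (0.00406)^2 × [CO3^2-]
[CO3^2-] = (7.70 x 10^-12 / 1.648 x 10^-5) = 4.67 × 10^-7 M

4.67 x 10^-7 M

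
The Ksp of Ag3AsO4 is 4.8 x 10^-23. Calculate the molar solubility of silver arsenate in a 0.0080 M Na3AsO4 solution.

s = 6.1 x 10^-8 M

Ag3AsO4(s) ⇌ 3 Ag^+ + AsO4^3-
Ksp = [Ag^+]^3[AsO4^3-]
Let s = moles of Ag3AsO4 that dissolve per litre. [Ag^+] = 3s, [AsO4^3-] = 0.0080 + s ≈ 0.0080 (Ksp is small, so little additional dissolves).
Ksp ≈ (3s)^3 × 0.0080
s = 6.1 × 10^-8 M
Check: s = 6.1 × 10^-8 ≪ 0.0080, so the approximation is valid.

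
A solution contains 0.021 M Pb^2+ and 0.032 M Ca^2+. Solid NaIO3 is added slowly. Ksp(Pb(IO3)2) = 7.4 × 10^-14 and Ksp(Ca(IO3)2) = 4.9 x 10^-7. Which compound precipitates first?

Precipitation of each salt starts when its ion product equals its Ksp.
For Pb(IO3)2: 7.4 × 10^-14 = 0.021 × [IO3^-]^2  ⇒  [IO3^-] = 1.9 × 10^-6 M.
For Ca(IO3)2: 4.9 x 10^-7 = 0.032 × [IO3^-]^2  ⇒  [IO3^-] = 3.9 × 10^-3 M.
The salt with the lower threshold [IO3^-] precipitates first: Pb(IO3)2.

Pb(IO3)2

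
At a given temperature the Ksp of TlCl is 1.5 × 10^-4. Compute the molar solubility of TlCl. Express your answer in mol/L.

s ≈ 0.012 M

TlCl(s) ⇌ Tl^+(aq) + Cl^-(aq)
Ksp = [Tl^+][Cl^-]
If s mol/L of TlCl dissolves, [Tl^+] = s and [Cl^-] = s.
Ksp = s^2
s = (1.5 × 10^-4)^(1/2) = 1.2 × 10^-2 M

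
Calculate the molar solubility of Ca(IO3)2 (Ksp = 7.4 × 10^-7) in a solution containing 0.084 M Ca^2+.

Ca(IO3)2(s) ⇌ Ca^2+(aq) + 2 IO3^-(aq)
Ksp = [Ca^2+][IO3^-]^2
Let s be the molar solubility in this solution. [Ca^2+] = 0.084 + s ≈ 0.084, [IO3^-] = 2s (since the Ca^2+ already present dominates).
Ksp ≈ 0.084 × (2s)^2
s = 1.5 × 10^-3 M
Check: s = 1.5 x 10^-3 ≪ 0.084, so the approximation is valid.

s = 1.5 x 10^-3 M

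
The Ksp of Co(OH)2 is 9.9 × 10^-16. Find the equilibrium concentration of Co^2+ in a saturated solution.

Co(OH)2(s) ⇌ Co^2+ + 2 OH^-
Ksp = [Co^2+][OH^-]^2
With molar solubility s: [Co^2+] = s, [OH^-] = 2s.
So Ksp = s × (2s)^2 = 4s^3
s^3 = 9.9 × 10^-16 / 4, so s = 6.28 × 10^-6 M
[Co^2+] = s = 6.3 × 10^-6 M

[Co^2+] = 6.3 x 10^-6 M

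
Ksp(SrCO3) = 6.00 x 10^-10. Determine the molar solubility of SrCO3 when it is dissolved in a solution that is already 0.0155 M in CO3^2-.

s = 3.87 x 10^-8 M

SrCO3(s) ⇌ Sr^2+ + CO3^2-
Ksp = [Sr^2+][CO3^2-]
Let s = moles of SrCO3 that dissolve per litre. [Sr^2+] = s, [CO3^2-] = 0.0155 + s ≈ 0.0155 (since the CO3^2- already present dominates).
Ksp ≈ s × 0.0155
s = 3.87 x 10^-8 M
Check: s = 3.9 x 10^-8 ≪ 0.0155, so the approximation is valid.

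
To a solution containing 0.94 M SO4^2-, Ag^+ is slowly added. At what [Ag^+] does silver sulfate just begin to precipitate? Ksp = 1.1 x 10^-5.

[Ag^+] = 3.4e-3 M

Ag2SO4(s) ⇌ 2 Ag^+ + SO4^2-
Ksp = [Ag^+]^2[SO4^2-]
Precipitation begins when Q = Ksp. With [SO4^2-] = 0.94 M:
1.1 x 10^-5 = (0.94) × [Ag^+]^2
[Ag^+] = (1.1 x 10^-5 / 9.4 x 10^-1)^(1/2) = 3.4 × 10^-3 M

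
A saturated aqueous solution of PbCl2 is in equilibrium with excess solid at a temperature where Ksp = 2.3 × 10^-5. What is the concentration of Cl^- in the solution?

3.6 × 10^-2 M

PbCl2(s) ⇌ Pb^2+ + 2 Cl^-
Ksp = [Pb^2+][Cl^-]^2
For each mole of PbCl2 that dissolves: [Pb^2+] = s, [Cl^-] = 2s.
Ksp = s(2s)^2 = 4s^3
s^3 = 2.3 × 10^-5 / 4, so s = 1.79 × 10^-2 M
[Cl^-] = 2s = 3.6 × 10^-2 M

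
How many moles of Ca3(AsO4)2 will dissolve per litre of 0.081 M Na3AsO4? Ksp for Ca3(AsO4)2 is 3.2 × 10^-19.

1.2e-6 M

Ca3(AsO4)2(s) ⇌ 3 Ca^2+(aq) + 2 AsO4^3-(aq)
Ksp = [Ca^2+]^3[AsO4^3-]^2
If s mol/L dissolves here, [Ca^2+] = 3s, [AsO4^3-] = 0.081 + 2s ≈ 0.081 (common-ion effect: AsO4^3- is already 0.081 M).
Ksp ≈ (3s)^3 × (0.081)^2
s = 1.2 × 10^-6 M
Check: 2s = 2.4 × 10^-6 ≪ 0.081, so the approximation is valid.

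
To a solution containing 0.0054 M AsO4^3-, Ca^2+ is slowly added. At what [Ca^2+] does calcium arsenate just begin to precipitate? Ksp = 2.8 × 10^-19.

[Ca^2+] = 2.1 x 10^-5 M

Ca3(AsO4)2(s) ⇌ 3 Ca^2+(aq) + 2 AsO4^3-(aq)
Ksp = [Ca^2+]^3[AsO4^3-]^2
Precipitation begins when Q = Ksp. With [AsO4^3-] = 0.0054 M:
2.8 × 10^-19 = (0.0054)^2 × [Ca^2+]^3
[Ca^2+] = (2.8 × 10^-19 / 2.92 × 10^-5)^(1/3) = 2.1 × 10^-5 M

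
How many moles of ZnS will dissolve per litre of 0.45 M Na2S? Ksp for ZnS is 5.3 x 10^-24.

s = 1.2 × 10^-23 M

ZnS(s) ⇌ Zn^2+(aq) + S^2-(aq)
Ksp = [Zn^2+][S^2-]
Let s be the molar solubility in this solution. [Zn^2+] = s, [S^2-] = 0.45 + s ≈ 0.45 (common-ion effect: S^2- is already 0.45 M).
Ksp ≈ s × 0.45
s = 1.2 × 10^-23 M
Check: s = 1.2 x 10^-23 ≪ 0.45, so the approximation is valid.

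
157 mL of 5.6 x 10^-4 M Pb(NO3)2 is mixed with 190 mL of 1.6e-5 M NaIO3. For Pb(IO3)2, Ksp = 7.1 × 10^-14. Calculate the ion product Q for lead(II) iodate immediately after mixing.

1.9 × 10^-14

Total volume = 157 + 190 = 347 mL.
[Pb^2+] = 5.6 x 10^-4 × (157/347) = 2.53 x 10^-4 M
[IO3^-] = 1.6 × 10^-5 × (190/347) = 8.76 x 10^-6 M
Pb(IO3)2(s) ⇌ Pb^2+ + 2 IO3^-, so Q = [Pb^2+][IO3^-]^2
Q = (2.53 × 10^-4)(8.76 × 10^-6)^2 = 1.9 × 10^-14
Q < Ksp, so no precipitate of Pb(IO3)2 forms.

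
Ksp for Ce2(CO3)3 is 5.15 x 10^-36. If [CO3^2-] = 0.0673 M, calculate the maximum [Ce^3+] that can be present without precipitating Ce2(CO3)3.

[Ce^3+] ≈ 1.30e-16 M

Ce2(CO3)3(s) ⇌ 2 Ce^3+(aq) + 3 CO3^2-(aq)
Ksp = [Ce^3+]^2[CO3^2-]^3
Precipitation begins when Q = Ksp. With [CO3^2-] = 0.0673 M:
5.15 x 10^-36 = (0.0673)^3 × [Ce^3+]^2
[Ce^3+] = (5.15 x 10^-36 / 3.048 × 10^-4)^(1/2) = 1.30 × 10^-16 M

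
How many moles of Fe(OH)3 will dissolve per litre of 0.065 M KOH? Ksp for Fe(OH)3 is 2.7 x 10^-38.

Fe(OH)3(s) ⇌ Fe^3+(aq) + 3 OH^-(aq)
Ksp = [Fe^3+][OH^-]^3
Let s be the molar solubility in this solution. [Fe^3+] = s, [OH^-] = 0.065 + 3s ≈ 0.065 (since OH^- from KOH dominates).
Ksp ≈ s × (0.065)^3
s = 9.8 x 10^-35 M
Check: 3s = 2.9 × 10^-34 ≪ 0.065, so the approximation is valid.

s = 9.8e-35 M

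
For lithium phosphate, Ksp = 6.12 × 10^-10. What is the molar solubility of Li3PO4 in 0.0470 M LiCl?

5.89 x 10^-6 M

Li3PO4(s) ⇌ 3 Li^+ + PO4^3-
Ksp = [Li^+]^3[PO4^3-]
Let s be the molar solubility in this solution. [Li^+] = 0.0470 + 3s ≈ 0.0470, [PO4^3-] = s (since Li^+ from LiCl dominates).
Ksp ≈ (0.0470)^3 × s
s = 5.89 x 10^-6 M
Check: 3s = 1.8 × 10^-5 ≪ 0.0470, so the approximation is valid.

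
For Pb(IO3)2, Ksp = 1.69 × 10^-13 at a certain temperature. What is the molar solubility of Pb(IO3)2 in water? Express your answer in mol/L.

Pb(IO3)2(s) <=> Pb^2+(aq) + 2 IO3^-(aq)
Ksp = [Pb^2+][IO3^-]^2
For each mole of Pb(IO3)2 that dissolves: [Pb^2+] = s, [IO3^-] = 2s.
So Ksp = s × (2s)^2 = 4s^3
s^3 = 1.69 × 10^-13 / 4, so s = 3.48 x 10^-5 M

s = 3.48e-5 M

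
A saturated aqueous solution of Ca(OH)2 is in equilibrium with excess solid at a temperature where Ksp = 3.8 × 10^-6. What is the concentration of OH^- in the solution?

[OH^-] ≈ 0.020 M

Ca(OH)2(s) <=> Ca^2+(aq) + 2 OH^-(aq)
Ksp = [Ca^2+][OH^-]^2
If s mol/L of Ca(OH)2 dissolves, [Ca^2+] = s and [OH^-] = 2s.
Ksp = s(2s)^2 = 4s^3
s = (3.8 × 10^-6 / 4)^(1/3) = 9.83 × 10^-3 M
[OH^-] = 2s = 2.0 x 10^-2 M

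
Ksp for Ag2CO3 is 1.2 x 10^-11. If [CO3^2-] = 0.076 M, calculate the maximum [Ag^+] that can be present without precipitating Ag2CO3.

1.3 × 10^-5 M

Ag2CO3(s) ⇌ 2 Ag^+ + CO3^2-
Ksp = [Ag^+]^2[CO3^2-]
Precipitation begins when Q = Ksp. With [CO3^2-] = 0.076 M:
1.2 x 10^-11 = (0.076) × [Ag^+]^2
[Ag^+] = (1.2 x 10^-11 / 7.6 × 10^-2)^(1/2) = 1.3 × 10^-5 M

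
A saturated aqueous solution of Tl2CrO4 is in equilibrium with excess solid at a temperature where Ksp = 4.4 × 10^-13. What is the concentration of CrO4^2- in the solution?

Tl2CrO4(s) ⇌ 2 Tl^+ + CrO4^2-
Ksp = [Tl^+]^2[CrO4^2-]
If s mol/L of Tl2CrO4 dissolves, [Tl^+] = 2s and [CrO4^2-] = s.
So Ksp = (2s)^2 × s = 4s^3
s^3 = 4.4 × 10^-13 / 4, so s = 4.79 × 10^-5 M
[CrO4^2-] = s = 4.8 × 10^-5 M

[CrO4^2-] ≈ 4.8 × 10^-5 M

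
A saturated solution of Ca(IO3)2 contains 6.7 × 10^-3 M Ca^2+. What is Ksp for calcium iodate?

Ca(IO3)2(s) <=> Ca^2+(aq) + 2 IO3^-(aq)
Stoichiometry gives [IO3^-] = (2/1)[Ca^2+] = 1.34 × 10^-2 M.
Ksp = [Ca^2+][IO3^-]^2
Ksp = 6.7 × 10^-3 × (1.34 × 10^-2)^2 = 1.2 × 10^-6

1.2 × 10^-6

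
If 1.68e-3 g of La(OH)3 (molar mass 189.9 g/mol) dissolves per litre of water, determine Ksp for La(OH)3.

Molar solubility s = (1.68 x 10^-3 g/L) / (189.9 g/mol) = 8.847 x 10^-6 M.
La(OH)3(s) <=> La^3+(aq) + 3 OH^-(aq)
If s mol/L of La(OH)3 dissolves, [La^3+] = s and [OH^-] = 3s.
Ksp = [La^3+][OH^-]^3
Ksp = s(3s)^3 = 27s^4
Ksp = 27 × (8.847 x 10^-6)^4 = 1.65 × 10^-19

Ksp ≈ 1.65 × 10^-19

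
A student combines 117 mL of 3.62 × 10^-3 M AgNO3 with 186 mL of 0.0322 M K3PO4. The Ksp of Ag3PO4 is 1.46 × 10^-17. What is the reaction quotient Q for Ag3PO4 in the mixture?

Total volume = 117 + 186 = 303 mL.
[Ag^+] = 3.62 × 10^-3 × (117/303) = 1.398 × 10^-3 M
[PO4^3-] = 3.22 × 10^-2 × (186/303) = 1.977 × 10^-2 M
Ag3PO4(s) <=> 3 Ag^+(aq) + PO4^3-(aq), so Q = [Ag^+]^3[PO4^3-]
Q = (1.398 × 10^-3)^3(1.977 × 10^-2) = 5.40 × 10^-11
Q > Ksp, so Ag3PO4 will precipitate.

Q = 5.40 x 10^-11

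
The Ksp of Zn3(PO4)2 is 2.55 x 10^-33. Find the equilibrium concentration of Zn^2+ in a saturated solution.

3.56 × 10^-7 M

Zn3(PO4)2(s) <=> 3 Zn^2+ + 2 PO4^3-
Ksp = [Zn^2+]^3[PO4^3-]^2
With molar solubility s: [Zn^2+] = 3s, [PO4^3-] = 2s.
So Ksp = (3s)^3 × (2s)^2 = 108s^5
s^5 = 2.55 x 10^-33 / 108, so s = 1.187 x 10^-7 M
[Zn^2+] = 3s = 3.56 × 10^-7 M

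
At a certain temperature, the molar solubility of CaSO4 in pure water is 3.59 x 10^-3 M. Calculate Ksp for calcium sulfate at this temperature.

Ksp ≈ 1.29 x 10^-5

CaSO4(s) ⇌ Ca^2+ + SO4^2-
With molar solubility s: [Ca^2+] = s, [SO4^2-] = s.
Ksp = [Ca^2+][SO4^2-]
Ksp = s^2
Ksp = (3.59 x 10^-3)^2 = 1.29 × 10^-5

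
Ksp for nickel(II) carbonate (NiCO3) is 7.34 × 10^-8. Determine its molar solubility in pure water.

NiCO3(s) ⇌ Ni^2+(aq) + CO3^2-(aq)
Ksp = [Ni^2+][CO3^2-]
If s mol/L of NiCO3 dissolves, [Ni^2+] = s and [CO3^2-] = s.
Ksp = s × s = s^2
s = (7.34 × 10^-8)^(1/2) = 2.71 × 10^-4 M

s = 2.71 × 10^-4 M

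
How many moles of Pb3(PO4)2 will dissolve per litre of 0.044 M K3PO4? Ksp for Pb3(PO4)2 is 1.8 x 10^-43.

Pb3(PO4)2(s) ⇌ 3 Pb^2+ + 2 PO4^3-
Ksp = [Pb^2+]^3[PO4^3-]^2
Let s = moles of Pb3(PO4)2 that dissolve per litre. [Pb^2+] = 3s, [PO4^3-] = 0.044 + 2s ≈ 0.044 (Ksp is small, so little additional dissolves).
Ksp ≈ (3s)^3 × (0.044)^2
s = 1.5 × 10^-14 M
Check: 2s = 3.0 × 10^-14 ≪ 0.044, so the approximation is valid.

1.5 x 10^-14 M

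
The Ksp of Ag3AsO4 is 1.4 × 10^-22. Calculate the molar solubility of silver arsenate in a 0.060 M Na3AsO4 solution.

Ag3AsO4(s) ⇌ 3 Ag^+(aq) + AsO4^3-(aq)
Ksp = [Ag^+]^3[AsO4^3-]
If s mol/L dissolves here, [Ag^+] = 3s, [AsO4^3-] = 0.060 + s ≈ 0.060 (common-ion effect: AsO4^3- is already 0.060 M).
Ksp ≈ (3s)^3 × 0.060
s = 4.4 x 10^-8 M
Check: s = 4.4 × 10^-8 ≪ 0.060, so the approximation is valid.

s ≈ 4.4 × 10^-8 M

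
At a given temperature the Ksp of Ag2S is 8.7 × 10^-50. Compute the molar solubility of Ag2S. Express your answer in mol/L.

Ag2S(s) ⇌ 2 Ag^+(aq) + S^2-(aq)
Ksp = [Ag^+]^2[S^2-]
For each mole of Ag2S that dissolves: [Ag^+] = 2s, [S^2-] = s.
So Ksp = (2s)^2 × s = 4s^3
s^3 = 8.7 × 10^-50 / 4, so s = 2.8 × 10^-17 M

s = 2.8 × 10^-17 M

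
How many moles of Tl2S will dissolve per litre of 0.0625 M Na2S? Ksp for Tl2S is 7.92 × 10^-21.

s ≈ 1.78e-10 M

Tl2S(s) ⇌ 2 Tl^+ + S^2-
Ksp = [Tl^+]^2[S^2-]
Let s = moles of Tl2S that dissolve per litre. [Tl^+] = 2s, [S^2-] = 0.0625 + s ≈ 0.0625 (Ksp is small, so little additional dissolves).
Ksp ≈ (2s)^2 × 0.0625
s = 1.78 x 10^-10 M
Check: s = 1.8 × 10^-10 ≪ 0.0625, so the approximation is valid.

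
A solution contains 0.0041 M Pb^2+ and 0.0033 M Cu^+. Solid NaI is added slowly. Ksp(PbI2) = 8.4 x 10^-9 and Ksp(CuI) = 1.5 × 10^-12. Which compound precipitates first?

Each salt begins to precipitate when Q = Ksp, i.e. when [I^-] reaches its threshold.
For PbI2: 8.4 x 10^-9 = 0.0041 × [I^-]^2  ⇒  [I^-] = 1.4 × 10^-3 M.
For CuI: 1.5 × 10^-12 = 0.0033 × [I^-]  ⇒  [I^-] = 4.5 x 10^-10 M.
The salt with the lower threshold [I^-] precipitates first: CuI.

CuI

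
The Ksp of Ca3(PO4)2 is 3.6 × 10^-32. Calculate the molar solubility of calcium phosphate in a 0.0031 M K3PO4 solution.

5.2 x 10^-10 M

Ca3(PO4)2(s) ⇌ 3 Ca^2+(aq) + 2 PO4^3-(aq)
Ksp = [Ca^2+]^3[PO4^3-]^2
Let s = moles of Ca3(PO4)2 that dissolve per litre. [Ca^2+] = 3s, [PO4^3-] = 0.0031 + 2s ≈ 0.0031 (common-ion effect: PO4^3- is already 0.0031 M).
Ksp ≈ (3s)^3 × (0.0031)^2
s = 5.2 × 10^-10 M
Check: 2s = 1.0 × 10^-9 ≪ 0.0031, so the approximation is valid.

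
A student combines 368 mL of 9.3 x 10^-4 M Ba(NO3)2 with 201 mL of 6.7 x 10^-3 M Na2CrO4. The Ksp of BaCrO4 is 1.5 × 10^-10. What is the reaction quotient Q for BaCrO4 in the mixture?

Total volume = 368 + 201 = 569 mL.
[Ba^2+] = 9.3 x 10^-4 × (368/569) = 6.01 x 10^-4 M
[CrO4^2-] = 6.7 × 10^-3 × (201/569) = 2.37 × 10^-3 M
BaCrO4(s) <=> Ba^2+ + CrO4^2-, so Q = [Ba^2+][CrO4^2-]
Q = (6.01 × 10^-4)(2.37 x 10^-3) = 1.4 x 10^-6
Q > Ksp, so BaCrO4 will precipitate.

Q = 1.4 x 10^-6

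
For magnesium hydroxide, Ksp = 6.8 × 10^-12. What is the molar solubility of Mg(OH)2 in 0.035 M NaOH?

s = 5.6e-9 M

Mg(OH)2(s) <=> Mg^2+ + 2 OH^-
Ksp = [Mg^2+][OH^-]^2
If s mol/L dissolves here, [Mg^2+] = s, [OH^-] = 0.035 + 2s ≈ 0.035 (Ksp is small, so little additional dissolves).
Ksp ≈ s × (0.035)^2
s = 5.6 × 10^-9 M
Check: 2s = 1.1 x 10^-8 ≪ 0.035, so the approximation is valid.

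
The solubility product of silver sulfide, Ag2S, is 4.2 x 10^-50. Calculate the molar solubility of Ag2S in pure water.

Ag2S(s) <=> 2 Ag^+(aq) + S^2-(aq)
Ksp = [Ag^+]^2[S^2-]
If s mol/L of Ag2S dissolves, [Ag^+] = 2s and [S^2-] = s.
So Ksp = (2s)^2 × s = 4s^3
Solving, s = (4.2 x 10^-50/4)^(1/3) = 2.2 × 10^-17 M

2.2e-17 M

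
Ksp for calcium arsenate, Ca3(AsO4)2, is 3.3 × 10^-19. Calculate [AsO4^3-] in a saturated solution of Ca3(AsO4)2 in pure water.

Ca3(AsO4)2(s) ⇌ 3 Ca^2+(aq) + 2 AsO4^3-(aq)
Ksp = [Ca^2+]^3[AsO4^3-]^2
With molar solubility s: [Ca^2+] = 3s, [AsO4^3-] = 2s.
Substituting: Ksp = (3s)^3(2s)^2 = 108s^5
s^5 = 3.3 × 10^-19 / 108, so s = 7.89 × 10^-5 M
[AsO4^3-] = 2s = 1.6 x 10^-4 M

[AsO4^3-] ≈ 1.6 × 10^-4 M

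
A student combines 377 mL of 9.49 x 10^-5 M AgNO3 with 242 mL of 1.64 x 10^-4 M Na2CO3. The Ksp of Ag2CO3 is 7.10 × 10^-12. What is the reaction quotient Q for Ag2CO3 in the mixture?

Total volume = 377 + 242 = 619 mL.
[Ag^+] = 9.49 × 10^-5 × (377/619) = 5.780 × 10^-5 M
[CO3^2-] = 1.64 x 10^-4 × (242/619) = 6.412 x 10^-5 M
Ag2CO3(s) ⇌ 2 Ag^+(aq) + CO3^2-(aq), so Q = [Ag^+]^2[CO3^2-]
Q = (5.780 x 10^-5)^2(6.412 x 10^-5) = 2.14 × 10^-13
Q < Ksp, so no precipitate of Ag2CO3 forms.

Q ≈ 2.14e-13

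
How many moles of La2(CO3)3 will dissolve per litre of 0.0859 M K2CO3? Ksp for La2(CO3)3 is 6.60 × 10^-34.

La2(CO3)3(s) ⇌ 2 La^3+ + 3 CO3^2-
Ksp = [La^3+]^2[CO3^2-]^3
If s mol/L dissolves here, [La^3+] = 2s, [CO3^2-] = 0.0859 + 3s ≈ 0.0859 (Ksp is small, so little additional dissolves).
Ksp ≈ (2s)^2 × (0.0859)^3
s = 5.10 × 10^-16 M
Check: 3s = 1.5 × 10^-15 ≪ 0.0859, so the approximation is valid.

5.10e-16 M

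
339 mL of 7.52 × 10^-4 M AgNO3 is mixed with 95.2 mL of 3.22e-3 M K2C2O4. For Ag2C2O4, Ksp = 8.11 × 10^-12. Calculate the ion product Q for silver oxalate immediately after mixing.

Q = 2.43 × 10^-10

Total volume = 339 + 95.2 = 434.2 mL.
[Ag^+] = 7.52 x 10^-4 × (339/434.2) = 5.871 x 10^-4 M
[C2O4^2-] = 3.22 x 10^-3 × (95.2/434.2) = 7.060 × 10^-4 M
Ag2C2O4(s) ⇌ 2 Ag^+(aq) + C2O4^2-(aq), so Q = [Ag^+]^2[C2O4^2-]
Q = (5.871 x 10^-4)^2(7.060 × 10^-4) = 2.43 × 10^-10
Q > Ksp, so Ag2C2O4 will precipitate.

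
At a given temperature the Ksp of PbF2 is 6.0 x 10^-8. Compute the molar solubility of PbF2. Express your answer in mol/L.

PbF2(s) <=> Pb^2+(aq) + 2 F^-(aq)
Ksp = [Pb^2+][F^-]^2
For each mole of PbF2 that dissolves: [Pb^2+] = s, [F^-] = 2s.
Ksp = s(2s)^2 = 4s^3
s = (6.0 x 10^-8 / 4)^(1/3) = 2.5 x 10^-3 M

s = 2.5e-3 M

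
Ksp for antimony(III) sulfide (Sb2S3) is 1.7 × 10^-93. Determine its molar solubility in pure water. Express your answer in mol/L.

Sb2S3(s) ⇌ 2 Sb^3+ + 3 S^2-
Ksp = [Sb^3+]^2[S^2-]^3
With molar solubility s: [Sb^3+] = 2s, [S^2-] = 3s.
Substituting: Ksp = (2s)^2(3s)^3 = 108s^5
s = (1.7 × 10^-93 / 108)^(1/5) = 1.1 × 10^-19 M

s = 1.1 × 10^-19 M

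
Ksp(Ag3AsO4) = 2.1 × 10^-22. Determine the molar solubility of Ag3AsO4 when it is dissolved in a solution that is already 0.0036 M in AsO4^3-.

1.3 × 10^-7 M

Ag3AsO4(s) <=> 3 Ag^+ + AsO4^3-
Ksp = [Ag^+]^3[AsO4^3-]
If s mol/L dissolves here, [Ag^+] = 3s, [AsO4^3-] = 0.0036 + s ≈ 0.0036 (Ksp is small, so little additional dissolves).
Ksp ≈ (3s)^3 × 0.0036
s = 1.3 x 10^-7 M
Check: s = 1.3 x 10^-7 ≪ 0.0036, so the approximation is valid.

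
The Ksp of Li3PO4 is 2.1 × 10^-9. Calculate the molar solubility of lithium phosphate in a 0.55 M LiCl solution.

s ≈ 1.3e-8 M

Li3PO4(s) <=> 3 Li^+ + PO4^3-
Ksp = [Li^+]^3[PO4^3-]
Let s be the molar solubility in this solution. [Li^+] = 0.55 + 3s ≈ 0.55, [PO4^3-] = s (Ksp is small, so little additional dissolves).
Ksp ≈ (0.55)^3 × s
s = 1.3 × 10^-8 M
Check: 3s = 3.8 × 10^-8 ≪ 0.55, so the approximation is valid.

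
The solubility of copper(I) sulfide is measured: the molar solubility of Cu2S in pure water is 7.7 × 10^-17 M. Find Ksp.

Cu2S(s) ⇌ 2 Cu^+ + S^2-
For each mole of Cu2S that dissolves: [Cu^+] = 2s, [S^2-] = s.
Ksp = [Cu^+]^2[S^2-]
Ksp = (2s)^2s = 4s^3
Ksp = 4 × (7.7 × 10^-17)^3 = 1.8 x 10^-48

1.8 × 10^-48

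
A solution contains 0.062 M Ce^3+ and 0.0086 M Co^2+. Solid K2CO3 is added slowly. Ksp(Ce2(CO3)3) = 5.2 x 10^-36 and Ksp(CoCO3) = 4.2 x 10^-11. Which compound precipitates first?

Ce2(CO3)3

Each salt begins to precipitate when Q = Ksp, i.e. when [CO3^2-] reaches its threshold.
For Ce2(CO3)3: 5.2 x 10^-36 = (0.062)^2 × [CO3^2-]^3  ⇒  [CO3^2-] = 1.1 x 10^-11 M.
For CoCO3: 4.2 x 10^-11 = 0.0086 × [CO3^2-]  ⇒  [CO3^2-] = 4.9 × 10^-9 M.
The salt with the lower threshold [CO3^2-] precipitates first: Ce2(CO3)3.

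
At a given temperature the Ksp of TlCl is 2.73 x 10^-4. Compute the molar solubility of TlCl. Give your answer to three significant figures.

1.65e-2 M

TlCl(s) <=> Tl^+(aq) + Cl^-(aq)
Ksp = [Tl^+][Cl^-]
For each mole of TlCl that dissolves: [Tl^+] = s, [Cl^-] = s.
Ksp = s^2
s = (2.73 x 10^-4)^(1/2) = 1.65 x 10^-2 M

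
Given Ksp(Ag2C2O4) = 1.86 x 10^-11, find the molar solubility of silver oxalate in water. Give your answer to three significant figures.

s = 1.67 x 10^-4 M

Ag2C2O4(s) <=> 2 Ag^+ + C2O4^2-
Ksp = [Ag^+]^2[C2O4^2-]
If s mol/L of Ag2C2O4 dissolves, [Ag^+] = 2s and [C2O4^2-] = s.
So Ksp = (2s)^2 × s = 4s^3
s = (1.86 x 10^-11 / 4)^(1/3) = 1.67 × 10^-4 M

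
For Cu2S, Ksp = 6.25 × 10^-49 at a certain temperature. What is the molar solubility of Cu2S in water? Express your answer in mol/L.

Cu2S(s) <=> 2 Cu^+(aq) + S^2-(aq)
Ksp = [Cu^+]^2[S^2-]
If s mol/L of Cu2S dissolves, [Cu^+] = 2s and [S^2-] = s.
Ksp = (2s)^2s = 4s^3
s = (6.25 × 10^-49 / 4)^(1/3) = 5.39 × 10^-17 M

s ≈ 5.39 × 10^-17 M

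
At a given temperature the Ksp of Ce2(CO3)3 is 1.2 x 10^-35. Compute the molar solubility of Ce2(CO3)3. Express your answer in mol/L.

Ce2(CO3)3(s) ⇌ 2 Ce^3+(aq) + 3 CO3^2-(aq)
Ksp = [Ce^3+]^2[CO3^2-]^3
If s mol/L of Ce2(CO3)3 dissolves, [Ce^3+] = 2s and [CO3^2-] = 3s.
Substituting: Ksp = (2s)^2(3s)^3 = 108s^5
Solving, s = (1.2 x 10^-35/108)^(1/5) = 4.1 x 10^-8 M

s ≈ 4.1e-8 M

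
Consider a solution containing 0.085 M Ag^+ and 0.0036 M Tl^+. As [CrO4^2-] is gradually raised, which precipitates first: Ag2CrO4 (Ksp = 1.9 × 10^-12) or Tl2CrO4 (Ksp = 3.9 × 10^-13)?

Ag2CrO4

Precipitation of each salt starts when its ion product equals its Ksp.
For Ag2CrO4: 1.9 × 10^-12 = (0.085)^2 × [CrO4^2-]  ⇒  [CrO4^2-] = 2.6 × 10^-10 M.
For Tl2CrO4: 3.9 × 10^-13 = (0.0036)^2 × [CrO4^2-]  ⇒  [CrO4^2-] = 3.0 x 10^-8 M.
The salt with the lower threshold [CrO4^2-] precipitates first: Ag2CrO4.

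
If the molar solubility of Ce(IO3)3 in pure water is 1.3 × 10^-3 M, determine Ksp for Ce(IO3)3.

Ce(IO3)3(s) ⇌ Ce^3+(aq) + 3 IO3^-(aq)
With molar solubility s: [Ce^3+] = s, [IO3^-] = 3s.
Ksp = [Ce^3+][IO3^-]^3
Substituting: Ksp = s(3s)^3 = 27s^4
Ksp = 27 × (1.3 × 10^-3)^4 = 7.7 × 10^-11

7.7e-11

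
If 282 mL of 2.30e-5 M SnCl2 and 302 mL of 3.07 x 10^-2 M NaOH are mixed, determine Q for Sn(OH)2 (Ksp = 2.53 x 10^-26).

2.80e-9

Total volume = 282 + 302 = 584 mL.
[Sn^2+] = 2.30 × 10^-5 × (282/584) = 1.111 x 10^-5 M
[OH^-] = 3.07 × 10^-2 × (302/584) = 1.588 × 10^-2 M
Sn(OH)2(s) ⇌ Sn^2+ + 2 OH^-, so Q = [Sn^2+][OH^-]^2
Q = (1.111 × 10^-5)(1.588 × 10^-2)^2 = 2.80 x 10^-9
Q > Ksp, so Sn(OH)2 will precipitate.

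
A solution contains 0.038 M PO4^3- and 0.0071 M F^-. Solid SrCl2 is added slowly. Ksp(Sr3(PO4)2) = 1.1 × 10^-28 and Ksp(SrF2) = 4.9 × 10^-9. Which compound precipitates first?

Sr3(PO4)2

Each salt begins to precipitate when Q = Ksp, i.e. when [Sr^2+] reaches its threshold.
For Sr3(PO4)2: 1.1 × 10^-28 = (0.038)^2 × [Sr^2+]^3  ⇒  [Sr^2+] = 4.2 × 10^-9 M.
For SrF2: 4.9 × 10^-9 = (0.0071)^2 × [Sr^2+]  ⇒  [Sr^2+] = 9.7 × 10^-5 M.
The salt with the lower threshold [Sr^2+] precipitates first: Sr3(PO4)2.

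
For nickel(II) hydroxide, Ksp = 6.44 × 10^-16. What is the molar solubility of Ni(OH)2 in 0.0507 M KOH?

s = 2.51e-13 M

Ni(OH)2(s) ⇌ Ni^2+(aq) + 2 OH^-(aq)
Ksp = [Ni^2+][OH^-]^2
If s mol/L dissolves here, [Ni^2+] = s, [OH^-] = 0.0507 + 2s ≈ 0.0507 (common-ion effect: OH^- is already 0.0507 M).
Ksp ≈ s × (0.0507)^2
s = 2.51 × 10^-13 M
Check: 2s = 5.0 x 10^-13 ≪ 0.0507, so the approximation is valid.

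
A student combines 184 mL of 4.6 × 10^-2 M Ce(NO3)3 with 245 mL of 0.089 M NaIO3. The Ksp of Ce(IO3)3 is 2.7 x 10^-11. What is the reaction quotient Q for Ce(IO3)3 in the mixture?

Q = 2.6e-6

Total volume = 184 + 245 = 429 mL.
[Ce^3+] = 4.6 × 10^-2 × (184/429) = 1.97 x 10^-2 M
[IO3^-] = 8.9 x 10^-2 × (245/429) = 5.08 × 10^-2 M
Ce(IO3)3(s) ⇌ Ce^3+(aq) + 3 IO3^-(aq), so Q = [Ce^3+][IO3^-]^3
Q = (1.97 x 10^-2)(5.08 × 10^-2)^3 = 2.6 × 10^-6
Q > Ksp, so Ce(IO3)3 will precipitate.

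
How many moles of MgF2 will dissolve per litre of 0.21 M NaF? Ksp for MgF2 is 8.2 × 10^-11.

MgF2(s) ⇌ Mg^2+ + 2 F^-
Ksp = [Mg^2+][F^-]^2
Let s be the molar solubility in this solution. [Mg^2+] = s, [F^-] = 0.21 + 2s ≈ 0.21 (common-ion effect: F^- is already 0.21 M).
Ksp ≈ s × (0.21)^2
s = 1.9 × 10^-9 M
Check: 2s = 3.7 × 10^-9 ≪ 0.21, so the approximation is valid.

s = 1.9 x 10^-9 M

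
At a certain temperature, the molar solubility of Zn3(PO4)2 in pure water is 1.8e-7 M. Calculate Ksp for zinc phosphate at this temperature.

Zn3(PO4)2(s) ⇌ 3 Zn^2+(aq) + 2 PO4^3-(aq)
For each mole of Zn3(PO4)2 that dissolves: [Zn^2+] = 3s, [PO4^3-] = 2s.
Ksp = [Zn^2+]^3[PO4^3-]^2
Substituting: Ksp = (3s)^3(2s)^2 = 108s^5
With s = 1.8 × 10^-7: Ksp = 2.0 x 10^-32

Ksp ≈ 2.0e-32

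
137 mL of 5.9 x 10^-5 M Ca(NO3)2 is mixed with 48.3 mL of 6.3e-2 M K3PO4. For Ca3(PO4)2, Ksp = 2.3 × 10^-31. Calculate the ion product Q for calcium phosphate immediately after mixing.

Total volume = 137 + 48.3 = 185.3 mL.
[Ca^2+] = 5.9 × 10^-5 × (137/185.3) = 4.36 × 10^-5 M
[PO4^3-] = 6.3 × 10^-2 × (48.3/185.3) = 1.64 × 10^-2 M
Ca3(PO4)2(s) <=> 3 Ca^2+ + 2 PO4^3-, so Q = [Ca^2+]^3[PO4^3-]^2
Q = (4.36 × 10^-5)^3(1.64 x 10^-2)^2 = 2.2 × 10^-17
Q > Ksp, so Ca3(PO4)2 will precipitate.

Q ≈ 2.2 × 10^-17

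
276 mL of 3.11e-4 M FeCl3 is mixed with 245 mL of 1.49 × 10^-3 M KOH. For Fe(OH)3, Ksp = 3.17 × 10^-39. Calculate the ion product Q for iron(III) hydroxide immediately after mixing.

Total volume = 276 + 245 = 521 mL.
[Fe^3+] = 3.11 x 10^-4 × (276/521) = 1.648 × 10^-4 M
[OH^-] = 1.49 × 10^-3 × (245/521) = 7.007 × 10^-4 M
Fe(OH)3(s) ⇌ Fe^3+ + 3 OH^-, so Q = [Fe^3+][OH^-]^3
Q = (1.648 x 10^-4)(7.007 × 10^-4)^3 = 5.67 × 10^-14
Q > Ksp, so Fe(OH)3 will precipitate.

Q ≈ 5.67 × 10^-14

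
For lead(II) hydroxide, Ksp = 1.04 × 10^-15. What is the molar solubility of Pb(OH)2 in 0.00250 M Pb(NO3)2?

Pb(OH)2(s) ⇌ Pb^2+ + 2 OH^-
Ksp = [Pb^2+][OH^-]^2
Let s = moles of Pb(OH)2 that dissolve per litre. [Pb^2+] = 0.00250 + s ≈ 0.00250, [OH^-] = 2s (since Pb^2+ from Pb(NO3)2 dominates).
Ksp ≈ 0.00250 × (2s)^2
s = 3.22 x 10^-7 M
Check: s = 3.2 x 10^-7 ≪ 0.00250, so the approximation is valid.

s ≈ 3.22 × 10^-7 M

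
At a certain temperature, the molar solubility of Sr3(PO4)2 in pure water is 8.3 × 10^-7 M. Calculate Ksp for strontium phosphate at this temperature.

Ksp = 4.3 × 10^-29

Sr3(PO4)2(s) ⇌ 3 Sr^2+(aq) + 2 PO4^3-(aq)
With molar solubility s: [Sr^2+] = 3s, [PO4^3-] = 2s.
Ksp = [Sr^2+]^3[PO4^3-]^2
Ksp = (3s)^3(2s)^2 = 108s^5
With s = 8.3 × 10^-7: Ksp = 4.3 × 10^-29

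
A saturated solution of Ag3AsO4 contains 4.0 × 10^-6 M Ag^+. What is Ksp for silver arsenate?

Ksp = 8.5 × 10^-23

Ag3AsO4(s) ⇌ 3 Ag^+(aq) + AsO4^3-(aq)
Stoichiometry gives [AsO4^3-] = (1/3)[Ag^+] = 1.33 × 10^-6 M.
Ksp = [Ag^+]^3[AsO4^3-]
Ksp = (4.0 × 10^-6)^3 × 1.33 × 10^-6 = 8.5 × 10^-23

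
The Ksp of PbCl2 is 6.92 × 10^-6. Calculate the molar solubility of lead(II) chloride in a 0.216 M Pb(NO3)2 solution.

s ≈ 2.83 x 10^-3 M

PbCl2(s) ⇌ Pb^2+(aq) + 2 Cl^-(aq)
Ksp = [Pb^2+][Cl^-]^2
Let s be the molar solubility in this solution. [Pb^2+] = 0.216 + s ≈ 0.216, [Cl^-] = 2s (Ksp is small, so little additional dissolves).
Ksp ≈ 0.216 × (2s)^2
s = 2.83 × 10^-3 M
Check: s = 2.8 x 10^-3 ≪ 0.216, so the approximation is valid.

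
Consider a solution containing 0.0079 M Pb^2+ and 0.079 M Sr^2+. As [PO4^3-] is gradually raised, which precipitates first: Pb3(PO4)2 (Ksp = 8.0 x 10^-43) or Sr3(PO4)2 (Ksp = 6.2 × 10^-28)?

Each salt begins to precipitate when Q = Ksp, i.e. when [PO4^3-] reaches its threshold.
For Pb3(PO4)2: 8.0 x 10^-43 = (0.0079)^3 × [PO4^3-]^2  ⇒  [PO4^3-] = 1.3 x 10^-18 M.
For Sr3(PO4)2: 6.2 × 10^-28 = (0.079)^3 × [PO4^3-]^2  ⇒  [PO4^3-] = 1.1 x 10^-12 M.
The salt with the lower threshold [PO4^3-] precipitates first: Pb3(PO4)2.

Pb3(PO4)2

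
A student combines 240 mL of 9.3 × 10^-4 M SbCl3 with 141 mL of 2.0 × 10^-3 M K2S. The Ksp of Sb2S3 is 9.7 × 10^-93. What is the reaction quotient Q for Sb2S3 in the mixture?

Total volume = 240 + 141 = 381 mL.
[Sb^3+] = 9.3 × 10^-4 × (240/381) = 5.86 x 10^-4 M
[S^2-] = 2.0 × 10^-3 × (141/381) = 7.40 × 10^-4 M
Sb2S3(s) ⇌ 2 Sb^3+(aq) + 3 S^2-(aq), so Q = [Sb^3+]^2[S^2-]^3
Q = (5.86 × 10^-4)^2(7.40 × 10^-4)^3 = 1.4 × 10^-16
Q > Ksp, so Sb2S3 will precipitate.

Q = 1.4e-16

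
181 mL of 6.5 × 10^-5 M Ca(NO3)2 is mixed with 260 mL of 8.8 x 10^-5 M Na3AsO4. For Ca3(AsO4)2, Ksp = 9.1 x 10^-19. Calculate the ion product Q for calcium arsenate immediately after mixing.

5.1 × 10^-23

Total volume = 181 + 260 = 441 mL.
[Ca^2+] = 6.5 x 10^-5 × (181/441) = 2.67 x 10^-5 M
[AsO4^3-] = 8.8 x 10^-5 × (260/441) = 5.19 x 10^-5 M
Ca3(AsO4)2(s) <=> 3 Ca^2+ + 2 AsO4^3-, so Q = [Ca^2+]^3[AsO4^3-]^2
Q = (2.67 × 10^-5)^3(5.19 x 10^-5)^2 = 5.1 x 10^-23
Q < Ksp, so no precipitate of Ca3(AsO4)2 forms.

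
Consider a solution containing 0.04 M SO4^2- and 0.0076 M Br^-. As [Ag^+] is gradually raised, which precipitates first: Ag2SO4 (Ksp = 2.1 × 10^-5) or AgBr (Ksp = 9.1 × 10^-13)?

Precipitation of each salt starts when its ion product equals its Ksp.
For Ag2SO4: 2.1 × 10^-5 = 0.04 × [Ag^+]^2  ⇒  [Ag^+] = 2.3 x 10^-2 M.
For AgBr: 9.1 × 10^-13 = 0.0076 × [Ag^+]  ⇒  [Ag^+] = 1.2 × 10^-10 M.
The salt with the lower threshold [Ag^+] precipitates first: AgBr.

AgBr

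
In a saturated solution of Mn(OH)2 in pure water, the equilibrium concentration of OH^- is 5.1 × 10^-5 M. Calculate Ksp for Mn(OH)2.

Ksp ≈ 6.6 x 10^-14

Mn(OH)2(s) <=> Mn^2+(aq) + 2 OH^-(aq)
Stoichiometry gives [Mn^2+] = (1/2)[OH^-] = 2.55 × 10^-5 M.
Ksp = [Mn^2+][OH^-]^2
Ksp = 2.55 × 10^-5 × (5.1 × 10^-5)^2 = 6.6 × 10^-14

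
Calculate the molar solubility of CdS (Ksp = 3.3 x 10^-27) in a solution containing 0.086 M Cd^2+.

CdS(s) ⇌ Cd^2+ + S^2-
Ksp = [Cd^2+][S^2-]
Let s = moles of CdS that dissolve per litre. [Cd^2+] = 0.086 + s ≈ 0.086, [S^2-] = s (Ksp is small, so little additional dissolves).
Ksp ≈ 0.086 × s
s = 3.8 x 10^-26 M
Check: s = 3.8 × 10^-26 ≪ 0.086, so the approximation is valid.

s ≈ 3.8 x 10^-26 M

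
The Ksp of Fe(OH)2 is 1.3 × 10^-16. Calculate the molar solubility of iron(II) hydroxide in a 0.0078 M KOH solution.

s = 2.1e-12 M

Fe(OH)2(s) ⇌ Fe^2+ + 2 OH^-
Ksp = [Fe^2+][OH^-]^2
Let s = moles of Fe(OH)2 that dissolve per litre. [Fe^2+] = s, [OH^-] = 0.0078 + 2s ≈ 0.0078 (since OH^- from KOH dominates).
Ksp ≈ s × (0.0078)^2
s = 2.1 × 10^-12 M
Check: 2s = 4.3 x 10^-12 ≪ 0.0078, so the approximation is valid.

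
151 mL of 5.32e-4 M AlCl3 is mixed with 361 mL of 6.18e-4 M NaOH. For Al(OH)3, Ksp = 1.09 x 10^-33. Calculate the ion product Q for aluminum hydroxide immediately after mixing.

Q ≈ 1.30 x 10^-14

Total volume = 151 + 361 = 512 mL.
[Al^3+] = 5.32 × 10^-4 × (151/512) = 1.569 x 10^-4 M
[OH^-] = 6.18 x 10^-4 × (361/512) = 4.357 x 10^-4 M
Al(OH)3(s) ⇌ Al^3+(aq) + 3 OH^-(aq), so Q = [Al^3+][OH^-]^3
Q = (1.569 × 10^-4)(4.357 x 10^-4)^3 = 1.30 × 10^-14
Q > Ksp, so Al(OH)3 will precipitate.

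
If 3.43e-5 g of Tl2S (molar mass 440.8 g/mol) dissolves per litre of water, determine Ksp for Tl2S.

1.88 x 10^-21

Molar solubility s = (3.43 × 10^-5 g/L) / (440.8 g/mol) = 7.781 × 10^-8 M.
Tl2S(s) <=> 2 Tl^+ + S^2-
Let s = molar solubility. Then [Tl^+] = 2s and [S^2-] = s.
Ksp = [Tl^+]^2[S^2-]
Ksp = (2s)^2s = 4s^3
Ksp = 4 × (7.781 x 10^-8)^3 = 1.88 × 10^-21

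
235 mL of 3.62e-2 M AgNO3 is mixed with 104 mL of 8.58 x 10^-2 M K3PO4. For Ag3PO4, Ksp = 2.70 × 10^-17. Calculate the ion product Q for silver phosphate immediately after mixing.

4.16 × 10^-7

Total volume = 235 + 104 = 339 mL.
[Ag^+] = 3.62 x 10^-2 × (235/339) = 2.509 × 10^-2 M
[PO4^3-] = 8.58 x 10^-2 × (104/339) = 2.632 × 10^-2 M
Ag3PO4(s) ⇌ 3 Ag^+ + PO4^3-, so Q = [Ag^+]^3[PO4^3-]
Q = (2.509 x 10^-2)^3(2.632 × 10^-2) = 4.16 × 10^-7
Q > Ksp, so Ag3PO4 will precipitate.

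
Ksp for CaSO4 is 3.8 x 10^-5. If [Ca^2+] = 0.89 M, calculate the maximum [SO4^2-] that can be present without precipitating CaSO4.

4.3e-5 M

CaSO4(s) ⇌ Ca^2+(aq) + SO4^2-(aq)
Ksp = [Ca^2+][SO4^2-]
Precipitation begins when Q = Ksp. With [Ca^2+] = 0.89 M:
3.8 x 10^-5 = (0.89) × [SO4^2-]
[SO4^2-] = (3.8 x 10^-5 / 8.9 × 10^-1) = 4.3 x 10^-5 M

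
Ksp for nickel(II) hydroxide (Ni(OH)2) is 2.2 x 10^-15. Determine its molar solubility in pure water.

Ni(OH)2(s) <=> Ni^2+ + 2 OH^-
Ksp = [Ni^2+][OH^-]^2
If s mol/L of Ni(OH)2 dissolves, [Ni^2+] = s and [OH^-] = 2s.
So Ksp = s × (2s)^2 = 4s^3
s = (2.2 x 10^-15 / 4)^(1/3) = 8.2 x 10^-6 M

s = 8.2 × 10^-6 M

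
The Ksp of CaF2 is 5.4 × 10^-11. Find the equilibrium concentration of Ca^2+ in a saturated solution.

[Ca^2+] = 2.4e-4 M

CaF2(s) ⇌ Ca^2+ + 2 F^-
Ksp = [Ca^2+][F^-]^2
If s mol/L of CaF2 dissolves, [Ca^2+] = s and [F^-] = 2s.
Substituting: Ksp = s(2s)^2 = 4s^3
Solving, s = (5.4 × 10^-11/4)^(1/3) = 2.38 × 10^-4 M
[Ca^2+] = s = 2.4 x 10^-4 M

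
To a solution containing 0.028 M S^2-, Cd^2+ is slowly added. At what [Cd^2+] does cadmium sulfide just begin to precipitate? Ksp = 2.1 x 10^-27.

CdS(s) <=> Cd^2+ + S^2-
Ksp = [Cd^2+][S^2-]
Precipitation begins when Q = Ksp. With [S^2-] = 0.028 M:
2.1 x 10^-27 = (0.028) × [Cd^2+]
[Cd^2+] = (2.1 x 10^-27 / 2.8 × 10^-2) = 7.5 × 10^-26 M

7.5e-26 M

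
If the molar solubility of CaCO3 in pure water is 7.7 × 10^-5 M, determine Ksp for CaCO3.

Ksp ≈ 5.9e-9

CaCO3(s) ⇌ Ca^2+ + CO3^2-
With molar solubility s: [Ca^2+] = s, [CO3^2-] = s.
Ksp = [Ca^2+][CO3^2-]
Ksp = s^2
With s = 7.7 × 10^-5: Ksp = 5.9 × 10^-9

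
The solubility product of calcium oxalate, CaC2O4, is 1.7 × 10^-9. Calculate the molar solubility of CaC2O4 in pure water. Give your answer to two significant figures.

s ≈ 4.1e-5 M

CaC2O4(s) <=> Ca^2+(aq) + C2O4^2-(aq)
Ksp = [Ca^2+][C2O4^2-]
Let s = molar solubility. Then [Ca^2+] = s and [C2O4^2-] = s.
Ksp = s × s = s^2
s = (1.7 × 10^-9)^(1/2) = 4.1 × 10^-5 M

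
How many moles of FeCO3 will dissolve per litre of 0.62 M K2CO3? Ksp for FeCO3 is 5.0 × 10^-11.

FeCO3(s) ⇌ Fe^2+(aq) + CO3^2-(aq)
Ksp = [Fe^2+][CO3^2-]
Let s be the molar solubility in this solution. [Fe^2+] = s, [CO3^2-] = 0.62 + s ≈ 0.62 (common-ion effect: CO3^2- is already 0.62 M).
Ksp ≈ s × 0.62
s = 8.1 × 10^-11 M
Check: s = 8.1 × 10^-11 ≪ 0.62, so the approximation is valid.

8.1 x 10^-11 M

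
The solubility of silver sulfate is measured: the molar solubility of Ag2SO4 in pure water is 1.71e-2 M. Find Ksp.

Ag2SO4(s) ⇌ 2 Ag^+ + SO4^2-
For each mole of Ag2SO4 that dissolves: [Ag^+] = 2s, [SO4^2-] = s.
Ksp = [Ag^+]^2[SO4^2-]
So Ksp = (2s)^2 × s = 4s^3
Ksp = 4 × (1.71 × 10^-2)^3 = 2.00 x 10^-5

Ksp = 2.00 x 10^-5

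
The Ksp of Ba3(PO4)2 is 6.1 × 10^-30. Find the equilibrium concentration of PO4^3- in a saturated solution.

Ba3(PO4)2(s) <=> 3 Ba^2+(aq) + 2 PO4^3-(aq)
Ksp = [Ba^2+]^3[PO4^3-]^2
For each mole of Ba3(PO4)2 that dissolves: [Ba^2+] = 3s, [PO4^3-] = 2s.
Substituting: Ksp = (3s)^3(2s)^2 = 108s^5
Solving, s = (6.1 × 10^-30/108)^(1/5) = 5.63 × 10^-7 M
[PO4^3-] = 2s = 1.1 × 10^-6 M

[PO4^3-] ≈ 1.1e-6 M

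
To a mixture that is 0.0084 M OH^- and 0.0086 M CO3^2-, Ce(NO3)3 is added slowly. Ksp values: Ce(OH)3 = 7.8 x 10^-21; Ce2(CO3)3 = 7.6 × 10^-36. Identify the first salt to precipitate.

Ce2(CO3)3

Precipitation of each salt starts when its ion product equals its Ksp.
For Ce(OH)3: 7.8 x 10^-21 = (0.0084)^3 × [Ce^3+]  ⇒  [Ce^3+] = 1.3 × 10^-14 M.
For Ce2(CO3)3: 7.6 × 10^-36 = (0.0086)^3 × [Ce^3+]^2  ⇒  [Ce^3+] = 3.5 x 10^-15 M.
The salt with the lower threshold [Ce^3+] precipitates first: Ce2(CO3)3.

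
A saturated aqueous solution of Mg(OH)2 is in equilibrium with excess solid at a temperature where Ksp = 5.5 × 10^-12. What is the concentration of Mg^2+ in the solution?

Mg(OH)2(s) ⇌ Mg^2+ + 2 OH^-
Ksp = [Mg^2+][OH^-]^2
If s mol/L of Mg(OH)2 dissolves, [Mg^2+] = s and [OH^-] = 2s.
Ksp = s(2s)^2 = 4s^3
s^3 = 5.5 × 10^-12 / 4, so s = 1.11 x 10^-4 M
[Mg^2+] = s = 1.1 x 10^-4 M

[Mg^2+] ≈ 1.1 × 10^-4 M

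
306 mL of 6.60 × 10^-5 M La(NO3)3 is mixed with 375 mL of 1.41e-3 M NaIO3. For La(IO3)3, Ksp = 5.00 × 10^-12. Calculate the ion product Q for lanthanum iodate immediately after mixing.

Total volume = 306 + 375 = 681 mL.
[La^3+] = 6.60 × 10^-5 × (306/681) = 2.966 × 10^-5 M
[IO3^-] = 1.41 × 10^-3 × (375/681) = 7.764 × 10^-4 M
La(IO3)3(s) ⇌ La^3+ + 3 IO3^-, so Q = [La^3+][IO3^-]^3
Q = (2.966 x 10^-5)(7.764 × 10^-4)^3 = 1.39 × 10^-14
Q < Ksp, so no precipitate of La(IO3)3 forms.

Q = 1.39e-14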